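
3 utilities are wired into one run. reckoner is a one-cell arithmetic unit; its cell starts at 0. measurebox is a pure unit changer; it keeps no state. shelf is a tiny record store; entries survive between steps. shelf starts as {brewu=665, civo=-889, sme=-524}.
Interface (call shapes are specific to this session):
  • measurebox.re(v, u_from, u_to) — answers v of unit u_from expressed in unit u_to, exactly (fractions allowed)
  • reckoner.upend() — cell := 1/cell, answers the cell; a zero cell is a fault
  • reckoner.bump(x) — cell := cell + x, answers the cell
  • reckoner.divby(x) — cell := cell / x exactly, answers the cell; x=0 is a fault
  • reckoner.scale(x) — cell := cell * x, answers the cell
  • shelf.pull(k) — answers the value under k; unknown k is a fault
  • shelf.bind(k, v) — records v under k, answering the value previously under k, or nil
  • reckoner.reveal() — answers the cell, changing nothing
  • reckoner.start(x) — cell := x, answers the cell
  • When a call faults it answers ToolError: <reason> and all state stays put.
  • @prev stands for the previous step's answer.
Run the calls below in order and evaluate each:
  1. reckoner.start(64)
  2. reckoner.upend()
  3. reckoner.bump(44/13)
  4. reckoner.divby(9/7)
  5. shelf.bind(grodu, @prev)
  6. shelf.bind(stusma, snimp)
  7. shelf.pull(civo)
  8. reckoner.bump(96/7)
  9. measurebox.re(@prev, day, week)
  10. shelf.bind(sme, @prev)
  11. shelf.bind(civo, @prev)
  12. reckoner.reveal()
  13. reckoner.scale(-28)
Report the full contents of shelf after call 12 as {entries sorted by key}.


Invoking reckoner.start(x='64'), yielding 64.
Next I call reckoner.upend, giving 1/64.
I invoke reckoner.bump(x='44/13'), → 2829/832.
I run reckoner.divby(x='9/7'), — result: 6601/2496.
Next I call shelf.bind(k='grodu', v='@prev'), and observe nil.
I call shelf.bind(k='stusma', v='snimp'), — result: nil.
I call shelf.pull(k='civo'): -889.
I try reckoner.bump(x='96/7'), and see 285823/17472.
Calling measurebox.re(v='@prev', u_from='day', u_to='week'), giving 285823/122304.
Calling shelf.bind(k='sme', v='@prev'), yielding -524.
Next I call shelf.bind(k='civo', v='@prev'), yielding -889.
Then reckoner.reveal, and observe 285823/17472.
Now I run reckoner.scale(x='-28'), giving -285823/624.

Answer: {brewu=665, civo=-524, grodu=6601/2496, sme=285823/122304, stusma=snimp}


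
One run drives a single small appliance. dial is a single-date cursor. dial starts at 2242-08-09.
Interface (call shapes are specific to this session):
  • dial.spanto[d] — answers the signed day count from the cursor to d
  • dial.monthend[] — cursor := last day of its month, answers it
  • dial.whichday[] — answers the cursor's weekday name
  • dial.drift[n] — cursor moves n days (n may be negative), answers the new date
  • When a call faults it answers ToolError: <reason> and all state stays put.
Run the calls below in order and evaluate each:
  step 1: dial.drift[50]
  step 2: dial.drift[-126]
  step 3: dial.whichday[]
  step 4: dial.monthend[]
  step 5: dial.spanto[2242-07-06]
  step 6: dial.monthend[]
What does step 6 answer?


Answer: 2242-05-31

Derivation:
Step: drift[n→50]
Result: 2242-09-28
Step: drift[n→-126]
Result: 2242-05-25
Step: whichday[]
Result: Wednesday
Step: monthend[]
Result: 2242-05-31
Step: spanto[d→2242-07-06]
Result: 36
Step: monthend[]
Result: 2242-05-31


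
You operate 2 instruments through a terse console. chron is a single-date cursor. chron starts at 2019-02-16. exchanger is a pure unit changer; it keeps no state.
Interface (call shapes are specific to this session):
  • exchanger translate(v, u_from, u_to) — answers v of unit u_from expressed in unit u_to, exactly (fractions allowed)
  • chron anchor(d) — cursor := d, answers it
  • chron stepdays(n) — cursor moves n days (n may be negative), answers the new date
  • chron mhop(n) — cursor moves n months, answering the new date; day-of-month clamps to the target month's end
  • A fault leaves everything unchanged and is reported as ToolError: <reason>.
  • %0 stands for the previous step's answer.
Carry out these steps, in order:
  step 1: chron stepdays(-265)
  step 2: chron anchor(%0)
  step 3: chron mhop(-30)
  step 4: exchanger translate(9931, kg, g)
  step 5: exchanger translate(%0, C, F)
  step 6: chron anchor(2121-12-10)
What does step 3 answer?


Answer: 2015-11-27

Derivation:
% chron stepdays(n=-265) -> 2018-05-27
% chron anchor(d=%0) -> 2018-05-27
% chron mhop(n=-30) -> 2015-11-27
% exchanger translate(v=9931, u_from=kg, u_to=g) -> 9931000
% exchanger translate(v=%0, u_from=C, u_to=F) -> 17875832
% chron anchor(d=2121-12-10) -> 2121-12-10


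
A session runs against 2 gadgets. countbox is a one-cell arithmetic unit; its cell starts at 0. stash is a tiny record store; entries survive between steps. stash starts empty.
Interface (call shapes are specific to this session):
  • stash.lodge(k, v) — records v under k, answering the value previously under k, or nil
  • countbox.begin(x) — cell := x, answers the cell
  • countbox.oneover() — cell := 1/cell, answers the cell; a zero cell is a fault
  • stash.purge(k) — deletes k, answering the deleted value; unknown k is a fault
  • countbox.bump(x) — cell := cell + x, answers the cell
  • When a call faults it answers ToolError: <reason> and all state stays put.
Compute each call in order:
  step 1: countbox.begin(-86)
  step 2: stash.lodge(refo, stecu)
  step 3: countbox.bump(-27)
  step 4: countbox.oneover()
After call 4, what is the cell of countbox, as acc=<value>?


Answer: acc=-1/113

Derivation:
! begin(x: -86) => -86
! lodge(k: refo, v: stecu) => nil
! bump(x: -27) => -113
! oneover() => -1/113


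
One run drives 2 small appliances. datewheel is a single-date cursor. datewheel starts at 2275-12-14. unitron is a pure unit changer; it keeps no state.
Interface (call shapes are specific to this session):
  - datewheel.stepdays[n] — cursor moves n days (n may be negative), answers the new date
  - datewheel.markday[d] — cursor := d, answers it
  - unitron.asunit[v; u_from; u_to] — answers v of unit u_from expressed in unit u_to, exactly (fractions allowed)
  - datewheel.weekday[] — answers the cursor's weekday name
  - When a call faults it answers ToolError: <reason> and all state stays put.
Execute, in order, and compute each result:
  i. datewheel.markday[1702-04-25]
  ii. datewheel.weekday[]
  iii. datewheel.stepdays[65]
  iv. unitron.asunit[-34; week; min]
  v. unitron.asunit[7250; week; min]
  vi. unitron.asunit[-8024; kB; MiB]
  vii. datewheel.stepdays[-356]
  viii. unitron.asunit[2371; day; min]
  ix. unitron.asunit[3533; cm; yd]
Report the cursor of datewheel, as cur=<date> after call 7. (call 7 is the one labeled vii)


Answer: cur=1701-07-08

Derivation:
CALL markday[d: 1702-04-25]
RET  1702-04-25
CALL weekday[]
RET  Tuesday
CALL stepdays[n: 65]
RET  1702-06-29
CALL asunit[v: -34; u_from: week; u_to: min]
RET  -342720
CALL asunit[v: 7250; u_from: week; u_to: min]
RET  73080000
CALL asunit[v: -8024; u_from: kB; u_to: MiB]
RET  -125375/16384
CALL stepdays[n: -356]
RET  1701-07-08
CALL asunit[v: 2371; u_from: day; u_to: min]
RET  3414240
CALL asunit[v: 3533; u_from: cm; u_to: yd]
RET  88325/2286


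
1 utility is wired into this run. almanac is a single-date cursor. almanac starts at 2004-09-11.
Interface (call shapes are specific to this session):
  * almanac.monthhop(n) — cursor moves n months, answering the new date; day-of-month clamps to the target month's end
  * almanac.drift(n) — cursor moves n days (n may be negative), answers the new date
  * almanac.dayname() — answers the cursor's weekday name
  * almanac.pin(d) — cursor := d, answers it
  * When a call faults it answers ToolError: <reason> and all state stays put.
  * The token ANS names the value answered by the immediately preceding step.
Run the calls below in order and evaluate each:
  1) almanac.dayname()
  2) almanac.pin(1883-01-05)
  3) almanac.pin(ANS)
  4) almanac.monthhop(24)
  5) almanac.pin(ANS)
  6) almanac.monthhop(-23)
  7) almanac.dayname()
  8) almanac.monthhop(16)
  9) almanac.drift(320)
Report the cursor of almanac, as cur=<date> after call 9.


Answer: cur=1885-04-21

Derivation:
;; 1. almanac.dayname() : Saturday
;; 2. almanac.pin(1883-01-05) : 1883-01-05
;; 3. almanac.pin(ANS) : 1883-01-05
;; 4. almanac.monthhop(24) : 1885-01-05
;; 5. almanac.pin(ANS) : 1885-01-05
;; 6. almanac.monthhop(-23) : 1883-02-05
;; 7. almanac.dayname() : Monday
;; 8. almanac.monthhop(16) : 1884-06-05
;; 9. almanac.drift(320) : 1885-04-21


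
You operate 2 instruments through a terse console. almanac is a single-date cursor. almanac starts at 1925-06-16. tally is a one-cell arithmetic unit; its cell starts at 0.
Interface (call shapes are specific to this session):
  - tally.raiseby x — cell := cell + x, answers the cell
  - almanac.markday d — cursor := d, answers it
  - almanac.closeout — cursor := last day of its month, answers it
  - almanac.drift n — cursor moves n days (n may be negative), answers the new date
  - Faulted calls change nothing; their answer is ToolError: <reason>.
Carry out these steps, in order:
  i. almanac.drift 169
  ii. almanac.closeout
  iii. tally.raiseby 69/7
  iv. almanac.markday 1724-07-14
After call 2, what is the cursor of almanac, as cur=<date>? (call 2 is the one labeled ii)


[in] almanac.drift n='169'
[out] 1925-12-02
[in] almanac.closeout
[out] 1925-12-31
[in] tally.raiseby x='69/7'
[out] 69/7
[in] almanac.markday d='1724-07-14'
[out] 1724-07-14

Answer: cur=1925-12-31


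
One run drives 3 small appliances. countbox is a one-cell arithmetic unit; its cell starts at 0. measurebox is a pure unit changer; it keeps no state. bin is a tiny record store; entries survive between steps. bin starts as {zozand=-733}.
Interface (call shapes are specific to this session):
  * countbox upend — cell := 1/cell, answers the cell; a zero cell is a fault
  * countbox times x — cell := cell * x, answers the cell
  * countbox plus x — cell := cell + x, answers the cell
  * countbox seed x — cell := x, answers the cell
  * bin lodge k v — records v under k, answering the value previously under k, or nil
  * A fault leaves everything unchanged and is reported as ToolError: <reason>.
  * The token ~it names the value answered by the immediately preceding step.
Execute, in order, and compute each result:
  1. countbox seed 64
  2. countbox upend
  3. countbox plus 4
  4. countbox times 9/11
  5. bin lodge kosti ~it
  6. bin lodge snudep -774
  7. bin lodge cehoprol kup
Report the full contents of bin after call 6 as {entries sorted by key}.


! countbox seed(x=64) => 64
! countbox upend() => 1/64
! countbox plus(x=4) => 257/64
! countbox times(x=9/11) => 2313/704
! bin lodge(k=kosti, v=~it) => nil
! bin lodge(k=snudep, v=-774) => nil
! bin lodge(k=cehoprol, v=kup) => nil

Answer: {kosti=2313/704, snudep=-774, zozand=-733}


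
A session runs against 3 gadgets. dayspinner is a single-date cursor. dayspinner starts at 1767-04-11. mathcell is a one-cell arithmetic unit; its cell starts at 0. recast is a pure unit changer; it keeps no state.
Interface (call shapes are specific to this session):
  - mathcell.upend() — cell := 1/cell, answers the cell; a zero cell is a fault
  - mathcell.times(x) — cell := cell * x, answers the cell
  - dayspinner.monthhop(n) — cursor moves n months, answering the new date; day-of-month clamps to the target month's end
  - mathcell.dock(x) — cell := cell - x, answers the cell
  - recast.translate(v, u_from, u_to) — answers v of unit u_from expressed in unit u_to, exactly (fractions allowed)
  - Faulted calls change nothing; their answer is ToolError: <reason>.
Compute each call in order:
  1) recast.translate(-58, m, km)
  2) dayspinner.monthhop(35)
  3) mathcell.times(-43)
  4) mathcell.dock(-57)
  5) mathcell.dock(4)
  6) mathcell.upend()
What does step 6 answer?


# 1. recast.translate(v: -58, u_from: m, u_to: km) == -29/500
# 2. dayspinner.monthhop(n: 35) == 1770-03-11
# 3. mathcell.times(x: -43) == 0
# 4. mathcell.dock(x: -57) == 57
# 5. mathcell.dock(x: 4) == 53
# 6. mathcell.upend() == 1/53

Answer: 1/53


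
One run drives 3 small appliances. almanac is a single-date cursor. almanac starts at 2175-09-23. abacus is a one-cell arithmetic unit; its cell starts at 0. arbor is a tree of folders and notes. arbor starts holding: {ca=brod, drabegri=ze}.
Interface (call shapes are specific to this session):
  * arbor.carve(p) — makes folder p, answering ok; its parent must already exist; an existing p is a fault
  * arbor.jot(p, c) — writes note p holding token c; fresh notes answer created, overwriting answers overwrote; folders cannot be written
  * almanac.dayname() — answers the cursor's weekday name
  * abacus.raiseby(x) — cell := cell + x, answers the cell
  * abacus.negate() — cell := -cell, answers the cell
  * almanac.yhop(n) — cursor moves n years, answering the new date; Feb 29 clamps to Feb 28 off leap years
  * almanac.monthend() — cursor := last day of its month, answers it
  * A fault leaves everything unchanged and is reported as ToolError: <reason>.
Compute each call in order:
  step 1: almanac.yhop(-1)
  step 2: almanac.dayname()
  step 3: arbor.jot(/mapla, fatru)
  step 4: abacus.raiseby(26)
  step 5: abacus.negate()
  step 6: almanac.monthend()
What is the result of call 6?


→ almanac.yhop(n: -1)
← 2174-09-23
→ almanac.dayname()
← Friday
→ arbor.jot(p: /mapla, c: fatru)
← created
→ abacus.raiseby(x: 26)
← 26
→ abacus.negate()
← -26
→ almanac.monthend()
← 2174-09-30

Answer: 2174-09-30


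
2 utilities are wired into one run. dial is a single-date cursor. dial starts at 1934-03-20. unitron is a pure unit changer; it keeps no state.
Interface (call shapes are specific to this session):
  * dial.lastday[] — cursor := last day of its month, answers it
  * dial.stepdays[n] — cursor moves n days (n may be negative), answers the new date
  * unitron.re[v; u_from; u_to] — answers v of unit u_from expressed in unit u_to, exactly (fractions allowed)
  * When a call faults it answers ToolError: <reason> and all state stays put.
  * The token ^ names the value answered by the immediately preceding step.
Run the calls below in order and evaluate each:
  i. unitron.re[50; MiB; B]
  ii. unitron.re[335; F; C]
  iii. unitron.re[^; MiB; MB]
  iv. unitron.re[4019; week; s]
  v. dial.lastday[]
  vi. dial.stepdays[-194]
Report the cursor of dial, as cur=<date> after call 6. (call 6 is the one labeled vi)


~$ unitron.re 50 MiB B
[out] 52428800
~$ unitron.re 335 F C
[out] 505/3
~$ unitron.re ^ MiB MB
[out] 1654784/9375
~$ unitron.re 4019 week s
[out] 2430691200
~$ dial.lastday
[out] 1934-03-31
~$ dial.stepdays -194
[out] 1933-09-18

Answer: cur=1933-09-18


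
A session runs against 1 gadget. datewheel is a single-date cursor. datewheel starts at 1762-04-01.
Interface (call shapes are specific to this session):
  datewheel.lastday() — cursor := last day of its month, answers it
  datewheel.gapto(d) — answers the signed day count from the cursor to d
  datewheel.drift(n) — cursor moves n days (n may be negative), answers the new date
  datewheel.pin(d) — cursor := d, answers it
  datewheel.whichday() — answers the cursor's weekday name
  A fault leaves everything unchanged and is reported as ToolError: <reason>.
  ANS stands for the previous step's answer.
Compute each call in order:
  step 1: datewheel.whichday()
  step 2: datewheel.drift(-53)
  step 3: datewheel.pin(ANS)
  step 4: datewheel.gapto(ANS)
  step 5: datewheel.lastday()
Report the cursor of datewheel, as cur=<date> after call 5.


→ datewheel.whichday()
← Thursday
→ datewheel.drift(n: -53)
← 1762-02-07
→ datewheel.pin(d: ANS)
← 1762-02-07
→ datewheel.gapto(d: ANS)
← 0
→ datewheel.lastday()
← 1762-02-28

Answer: cur=1762-02-28


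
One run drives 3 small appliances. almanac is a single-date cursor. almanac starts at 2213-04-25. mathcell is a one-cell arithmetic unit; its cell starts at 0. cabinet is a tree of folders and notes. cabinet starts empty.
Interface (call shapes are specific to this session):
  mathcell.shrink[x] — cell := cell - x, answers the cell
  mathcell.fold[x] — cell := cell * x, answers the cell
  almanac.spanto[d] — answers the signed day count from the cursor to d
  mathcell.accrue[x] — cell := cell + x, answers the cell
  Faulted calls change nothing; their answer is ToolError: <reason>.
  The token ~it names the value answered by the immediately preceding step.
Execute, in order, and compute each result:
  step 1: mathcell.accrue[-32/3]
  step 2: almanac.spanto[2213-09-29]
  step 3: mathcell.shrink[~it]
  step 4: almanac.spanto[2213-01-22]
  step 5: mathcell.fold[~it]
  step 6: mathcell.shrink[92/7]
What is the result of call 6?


Answer: 109059/7

Derivation:
CALL mathcell.accrue[x: -32/3]
RET  -32/3
CALL almanac.spanto[d: 2213-09-29]
RET  157
CALL mathcell.shrink[x: ~it]
RET  -503/3
CALL almanac.spanto[d: 2213-01-22]
RET  -93
CALL mathcell.fold[x: ~it]
RET  15593
CALL mathcell.shrink[x: 92/7]
RET  109059/7


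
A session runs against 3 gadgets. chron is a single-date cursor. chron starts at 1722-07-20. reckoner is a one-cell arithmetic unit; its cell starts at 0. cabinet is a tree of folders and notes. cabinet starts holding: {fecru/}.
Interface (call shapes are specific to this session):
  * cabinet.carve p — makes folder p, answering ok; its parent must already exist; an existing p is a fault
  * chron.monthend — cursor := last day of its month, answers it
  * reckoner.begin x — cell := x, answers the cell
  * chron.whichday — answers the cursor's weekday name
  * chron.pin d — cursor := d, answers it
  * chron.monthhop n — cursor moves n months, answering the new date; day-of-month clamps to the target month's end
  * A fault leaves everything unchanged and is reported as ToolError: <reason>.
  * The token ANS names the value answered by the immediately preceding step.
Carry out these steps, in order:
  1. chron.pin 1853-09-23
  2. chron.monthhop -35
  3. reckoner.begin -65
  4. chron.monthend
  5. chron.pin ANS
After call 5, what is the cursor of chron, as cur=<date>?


-> chron.pin(d→1853-09-23)
<- 1853-09-23
-> chron.monthhop(n→-35)
<- 1850-10-23
-> reckoner.begin(x→-65)
<- -65
-> chron.monthend()
<- 1850-10-31
-> chron.pin(d→ANS)
<- 1850-10-31

Answer: cur=1850-10-31


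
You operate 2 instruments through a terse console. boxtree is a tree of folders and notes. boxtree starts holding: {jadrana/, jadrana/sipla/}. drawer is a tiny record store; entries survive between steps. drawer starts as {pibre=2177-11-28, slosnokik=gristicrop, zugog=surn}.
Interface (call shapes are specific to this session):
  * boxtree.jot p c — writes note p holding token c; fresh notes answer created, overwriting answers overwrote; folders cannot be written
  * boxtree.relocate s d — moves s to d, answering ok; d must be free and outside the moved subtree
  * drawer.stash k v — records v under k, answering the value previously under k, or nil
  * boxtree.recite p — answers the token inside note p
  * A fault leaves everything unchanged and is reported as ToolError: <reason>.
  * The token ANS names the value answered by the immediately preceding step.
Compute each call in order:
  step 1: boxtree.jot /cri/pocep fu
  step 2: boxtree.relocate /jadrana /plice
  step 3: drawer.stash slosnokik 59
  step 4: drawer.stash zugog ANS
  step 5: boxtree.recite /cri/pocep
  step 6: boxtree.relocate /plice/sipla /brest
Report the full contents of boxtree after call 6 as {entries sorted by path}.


Answer: {brest/, plice/}

Derivation:
CALL boxtree.jot[/cri/pocep; fu]
RET  ToolError: no parent
CALL boxtree.relocate[/jadrana; /plice]
RET  ok
CALL drawer.stash[slosnokik; 59]
RET  gristicrop
CALL drawer.stash[zugog; ANS]
RET  surn
CALL boxtree.recite[/cri/pocep]
RET  ToolError: not found
CALL boxtree.relocate[/plice/sipla; /brest]
RET  ok


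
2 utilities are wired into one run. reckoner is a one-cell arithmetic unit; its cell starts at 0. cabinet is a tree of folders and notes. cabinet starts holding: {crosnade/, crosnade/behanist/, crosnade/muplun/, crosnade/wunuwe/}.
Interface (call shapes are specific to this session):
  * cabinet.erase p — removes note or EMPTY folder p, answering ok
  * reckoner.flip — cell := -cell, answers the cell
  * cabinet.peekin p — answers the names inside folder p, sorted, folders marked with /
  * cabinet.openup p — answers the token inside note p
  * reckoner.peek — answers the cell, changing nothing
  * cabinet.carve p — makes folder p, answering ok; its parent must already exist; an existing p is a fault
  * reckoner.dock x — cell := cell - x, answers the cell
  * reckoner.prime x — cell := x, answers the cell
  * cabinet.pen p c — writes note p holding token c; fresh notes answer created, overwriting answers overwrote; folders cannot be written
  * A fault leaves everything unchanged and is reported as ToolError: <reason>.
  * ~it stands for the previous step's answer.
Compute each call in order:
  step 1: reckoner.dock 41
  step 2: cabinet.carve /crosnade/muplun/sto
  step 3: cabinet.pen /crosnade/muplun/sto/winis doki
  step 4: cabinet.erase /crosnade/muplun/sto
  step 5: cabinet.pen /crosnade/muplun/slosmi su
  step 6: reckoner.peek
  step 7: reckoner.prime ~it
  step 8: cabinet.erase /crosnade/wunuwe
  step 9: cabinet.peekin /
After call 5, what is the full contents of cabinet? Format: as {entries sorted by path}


CALL reckoner.dock[x→41]
RET  -41
CALL cabinet.carve[p→/crosnade/muplun/sto]
RET  ok
CALL cabinet.pen[p→/crosnade/muplun/sto/winis; c→doki]
RET  created
CALL cabinet.erase[p→/crosnade/muplun/sto]
RET  ToolError: not empty
CALL cabinet.pen[p→/crosnade/muplun/slosmi; c→su]
RET  created
CALL reckoner.peek[]
RET  -41
CALL reckoner.prime[x→~it]
RET  -41
CALL cabinet.erase[p→/crosnade/wunuwe]
RET  ok
CALL cabinet.peekin[p→/]
RET  [crosnade/]

Answer: {crosnade/, crosnade/behanist/, crosnade/muplun/, crosnade/muplun/slosmi=su, crosnade/muplun/sto/, crosnade/muplun/sto/winis=doki, crosnade/wunuwe/}


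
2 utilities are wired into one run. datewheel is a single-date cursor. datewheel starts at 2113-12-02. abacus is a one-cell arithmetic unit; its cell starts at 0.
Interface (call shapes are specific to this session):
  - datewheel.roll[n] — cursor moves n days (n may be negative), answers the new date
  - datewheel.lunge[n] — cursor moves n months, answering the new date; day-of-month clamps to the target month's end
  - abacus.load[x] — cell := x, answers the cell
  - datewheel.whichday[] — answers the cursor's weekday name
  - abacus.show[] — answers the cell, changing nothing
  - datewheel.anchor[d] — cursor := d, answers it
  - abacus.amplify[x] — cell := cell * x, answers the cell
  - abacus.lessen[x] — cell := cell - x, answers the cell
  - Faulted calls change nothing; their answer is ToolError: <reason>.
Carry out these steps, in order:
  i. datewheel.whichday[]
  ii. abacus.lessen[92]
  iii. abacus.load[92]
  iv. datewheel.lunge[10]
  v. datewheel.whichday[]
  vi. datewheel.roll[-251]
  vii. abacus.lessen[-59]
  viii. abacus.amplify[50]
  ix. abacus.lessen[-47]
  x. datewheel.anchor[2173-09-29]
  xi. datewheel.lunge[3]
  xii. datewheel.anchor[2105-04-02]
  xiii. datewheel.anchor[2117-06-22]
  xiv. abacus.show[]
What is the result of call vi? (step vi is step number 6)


! 1. datewheel.whichday() ~> Saturday
! 2. abacus.lessen(x=92) ~> -92
! 3. abacus.load(x=92) ~> 92
! 4. datewheel.lunge(n=10) ~> 2114-10-02
! 5. datewheel.whichday() ~> Tuesday
! 6. datewheel.roll(n=-251) ~> 2114-01-24
! 7. abacus.lessen(x=-59) ~> 151
! 8. abacus.amplify(x=50) ~> 7550
! 9. abacus.lessen(x=-47) ~> 7597
! 10. datewheel.anchor(d=2173-09-29) ~> 2173-09-29
! 11. datewheel.lunge(n=3) ~> 2173-12-29
! 12. datewheel.anchor(d=2105-04-02) ~> 2105-04-02
! 13. datewheel.anchor(d=2117-06-22) ~> 2117-06-22
! 14. abacus.show() ~> 7597

Answer: 2114-01-24


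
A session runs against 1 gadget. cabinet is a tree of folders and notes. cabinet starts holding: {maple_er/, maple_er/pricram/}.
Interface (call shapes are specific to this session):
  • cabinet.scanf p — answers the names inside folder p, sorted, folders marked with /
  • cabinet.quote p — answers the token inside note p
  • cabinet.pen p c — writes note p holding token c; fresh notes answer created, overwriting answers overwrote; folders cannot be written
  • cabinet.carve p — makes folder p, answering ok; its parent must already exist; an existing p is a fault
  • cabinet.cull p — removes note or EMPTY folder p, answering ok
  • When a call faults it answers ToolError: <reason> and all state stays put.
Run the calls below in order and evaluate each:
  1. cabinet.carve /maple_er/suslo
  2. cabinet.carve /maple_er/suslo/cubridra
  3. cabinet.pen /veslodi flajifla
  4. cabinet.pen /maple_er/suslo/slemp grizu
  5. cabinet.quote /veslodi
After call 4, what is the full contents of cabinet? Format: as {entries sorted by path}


-> cabinet.carve(p='/maple_er/suslo')
<- ok
-> cabinet.carve(p='/maple_er/suslo/cubridra')
<- ok
-> cabinet.pen(p='/veslodi', c='flajifla')
<- created
-> cabinet.pen(p='/maple_er/suslo/slemp', c='grizu')
<- created
-> cabinet.quote(p='/veslodi')
<- flajifla

Answer: {maple_er/, maple_er/pricram/, maple_er/suslo/, maple_er/suslo/cubridra/, maple_er/suslo/slemp=grizu, veslodi=flajifla}


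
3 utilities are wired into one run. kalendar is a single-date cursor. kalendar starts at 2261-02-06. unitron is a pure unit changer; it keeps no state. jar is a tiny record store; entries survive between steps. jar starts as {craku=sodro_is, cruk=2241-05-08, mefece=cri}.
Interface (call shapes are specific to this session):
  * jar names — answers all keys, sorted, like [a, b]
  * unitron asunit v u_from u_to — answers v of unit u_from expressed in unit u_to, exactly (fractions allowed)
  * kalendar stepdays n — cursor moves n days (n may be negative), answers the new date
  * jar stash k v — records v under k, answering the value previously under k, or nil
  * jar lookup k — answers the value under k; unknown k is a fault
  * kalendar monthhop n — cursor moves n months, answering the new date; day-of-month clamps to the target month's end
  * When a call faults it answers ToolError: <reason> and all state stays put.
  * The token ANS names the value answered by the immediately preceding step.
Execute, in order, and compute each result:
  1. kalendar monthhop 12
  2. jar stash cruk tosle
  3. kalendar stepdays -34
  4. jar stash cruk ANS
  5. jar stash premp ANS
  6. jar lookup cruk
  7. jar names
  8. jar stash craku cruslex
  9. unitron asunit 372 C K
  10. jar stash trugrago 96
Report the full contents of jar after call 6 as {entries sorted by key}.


>>> kalendar monthhop 12
[out] 2262-02-06
>>> jar stash cruk tosle
[out] 2241-05-08
>>> kalendar stepdays -34
[out] 2262-01-03
>>> jar stash cruk ANS
[out] tosle
>>> jar stash premp ANS
[out] nil
>>> jar lookup cruk
[out] 2262-01-03
>>> jar names
[out] [craku, cruk, mefece, premp]
>>> jar stash craku cruslex
[out] sodro_is
>>> unitron asunit 372 C K
[out] 12903/20
>>> jar stash trugrago 96
[out] nil

Answer: {craku=sodro_is, cruk=2262-01-03, mefece=cri, premp=tosle}


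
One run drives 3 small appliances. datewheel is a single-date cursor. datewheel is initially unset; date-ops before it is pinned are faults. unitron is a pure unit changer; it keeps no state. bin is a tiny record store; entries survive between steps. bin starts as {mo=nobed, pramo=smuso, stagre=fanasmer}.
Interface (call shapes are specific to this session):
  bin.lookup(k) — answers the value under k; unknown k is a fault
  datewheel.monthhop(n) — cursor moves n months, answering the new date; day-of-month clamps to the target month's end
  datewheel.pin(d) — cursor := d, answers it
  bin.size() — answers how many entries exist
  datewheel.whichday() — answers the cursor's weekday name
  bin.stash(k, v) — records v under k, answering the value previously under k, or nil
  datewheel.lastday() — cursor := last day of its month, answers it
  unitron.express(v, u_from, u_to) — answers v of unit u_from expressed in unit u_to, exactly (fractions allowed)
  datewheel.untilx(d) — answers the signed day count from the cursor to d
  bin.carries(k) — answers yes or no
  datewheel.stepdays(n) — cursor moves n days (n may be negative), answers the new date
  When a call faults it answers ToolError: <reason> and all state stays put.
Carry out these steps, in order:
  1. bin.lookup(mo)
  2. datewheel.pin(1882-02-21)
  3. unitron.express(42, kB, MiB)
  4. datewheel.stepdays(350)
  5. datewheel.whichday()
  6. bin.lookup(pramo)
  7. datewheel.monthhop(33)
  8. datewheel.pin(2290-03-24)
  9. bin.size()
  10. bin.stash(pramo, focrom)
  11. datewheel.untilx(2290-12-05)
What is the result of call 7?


Answer: 1885-11-06

Derivation:
Act: lookup[k=mo]
Obs: nobed
Act: pin[d=1882-02-21]
Obs: 1882-02-21
Act: express[v=42; u_from=kB; u_to=MiB]
Obs: 2625/65536
Act: stepdays[n=350]
Obs: 1883-02-06
Act: whichday[]
Obs: Tuesday
Act: lookup[k=pramo]
Obs: smuso
Act: monthhop[n=33]
Obs: 1885-11-06
Act: pin[d=2290-03-24]
Obs: 2290-03-24
Act: size[]
Obs: 3
Act: stash[k=pramo; v=focrom]
Obs: smuso
Act: untilx[d=2290-12-05]
Obs: 256


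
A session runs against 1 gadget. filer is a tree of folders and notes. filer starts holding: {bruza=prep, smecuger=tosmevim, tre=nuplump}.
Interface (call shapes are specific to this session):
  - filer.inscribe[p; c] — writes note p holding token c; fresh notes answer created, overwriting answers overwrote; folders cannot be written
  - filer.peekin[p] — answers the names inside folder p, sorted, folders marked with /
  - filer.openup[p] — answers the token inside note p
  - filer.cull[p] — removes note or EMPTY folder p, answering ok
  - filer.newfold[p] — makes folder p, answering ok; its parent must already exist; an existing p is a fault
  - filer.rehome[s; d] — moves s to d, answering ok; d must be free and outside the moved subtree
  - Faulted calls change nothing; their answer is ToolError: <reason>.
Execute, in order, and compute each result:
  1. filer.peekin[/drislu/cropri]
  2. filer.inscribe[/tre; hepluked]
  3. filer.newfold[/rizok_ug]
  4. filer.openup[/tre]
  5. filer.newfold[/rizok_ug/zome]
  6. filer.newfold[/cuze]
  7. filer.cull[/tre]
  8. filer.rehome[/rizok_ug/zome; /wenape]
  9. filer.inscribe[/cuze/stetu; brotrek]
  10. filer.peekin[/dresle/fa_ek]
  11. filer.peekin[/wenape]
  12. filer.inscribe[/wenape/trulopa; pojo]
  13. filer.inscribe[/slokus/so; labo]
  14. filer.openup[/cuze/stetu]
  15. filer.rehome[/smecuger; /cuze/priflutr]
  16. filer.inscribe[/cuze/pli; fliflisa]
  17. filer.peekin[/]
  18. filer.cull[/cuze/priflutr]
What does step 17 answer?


;; filer.peekin(p: /drislu/cropri) == ToolError: not found
;; filer.inscribe(p: /tre, c: hepluked) == overwrote
;; filer.newfold(p: /rizok_ug) == ok
;; filer.openup(p: /tre) == hepluked
;; filer.newfold(p: /rizok_ug/zome) == ok
;; filer.newfold(p: /cuze) == ok
;; filer.cull(p: /tre) == ok
;; filer.rehome(s: /rizok_ug/zome, d: /wenape) == ok
;; filer.inscribe(p: /cuze/stetu, c: brotrek) == created
;; filer.peekin(p: /dresle/fa_ek) == ToolError: not found
;; filer.peekin(p: /wenape) == []
;; filer.inscribe(p: /wenape/trulopa, c: pojo) == created
;; filer.inscribe(p: /slokus/so, c: labo) == ToolError: no parent
;; filer.openup(p: /cuze/stetu) == brotrek
;; filer.rehome(s: /smecuger, d: /cuze/priflutr) == ok
;; filer.inscribe(p: /cuze/pli, c: fliflisa) == created
;; filer.peekin(p: /) == [bruza, cuze/, rizok_ug/, wenape/]
;; filer.cull(p: /cuze/priflutr) == ok

Answer: [bruza, cuze/, rizok_ug/, wenape/]


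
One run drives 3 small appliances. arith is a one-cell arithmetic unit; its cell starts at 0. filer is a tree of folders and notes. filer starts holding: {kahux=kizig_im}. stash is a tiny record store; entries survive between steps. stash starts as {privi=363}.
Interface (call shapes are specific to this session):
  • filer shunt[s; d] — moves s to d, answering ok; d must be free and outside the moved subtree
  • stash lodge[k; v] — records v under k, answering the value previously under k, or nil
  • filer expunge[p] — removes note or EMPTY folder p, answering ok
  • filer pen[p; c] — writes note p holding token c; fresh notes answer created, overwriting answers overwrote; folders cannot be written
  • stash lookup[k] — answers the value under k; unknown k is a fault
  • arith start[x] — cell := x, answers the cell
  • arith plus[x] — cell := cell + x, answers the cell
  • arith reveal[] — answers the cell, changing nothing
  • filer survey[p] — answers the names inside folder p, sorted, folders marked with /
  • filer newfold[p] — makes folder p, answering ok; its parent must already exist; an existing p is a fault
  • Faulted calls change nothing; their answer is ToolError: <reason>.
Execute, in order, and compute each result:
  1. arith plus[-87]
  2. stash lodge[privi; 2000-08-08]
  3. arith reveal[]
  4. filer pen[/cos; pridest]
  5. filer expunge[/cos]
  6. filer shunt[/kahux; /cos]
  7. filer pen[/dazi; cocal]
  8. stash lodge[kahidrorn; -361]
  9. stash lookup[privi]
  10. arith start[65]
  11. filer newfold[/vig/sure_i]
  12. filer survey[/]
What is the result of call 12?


Answer: [cos, dazi]

Derivation:
Act: arith plus[x=-87]
Obs: -87
Act: stash lodge[k=privi; v=2000-08-08]
Obs: 363
Act: arith reveal[]
Obs: -87
Act: filer pen[p=/cos; c=pridest]
Obs: created
Act: filer expunge[p=/cos]
Obs: ok
Act: filer shunt[s=/kahux; d=/cos]
Obs: ok
Act: filer pen[p=/dazi; c=cocal]
Obs: created
Act: stash lodge[k=kahidrorn; v=-361]
Obs: nil
Act: stash lookup[k=privi]
Obs: 2000-08-08
Act: arith start[x=65]
Obs: 65
Act: filer newfold[p=/vig/sure_i]
Obs: ToolError: no parent
Act: filer survey[p=/]
Obs: [cos, dazi]


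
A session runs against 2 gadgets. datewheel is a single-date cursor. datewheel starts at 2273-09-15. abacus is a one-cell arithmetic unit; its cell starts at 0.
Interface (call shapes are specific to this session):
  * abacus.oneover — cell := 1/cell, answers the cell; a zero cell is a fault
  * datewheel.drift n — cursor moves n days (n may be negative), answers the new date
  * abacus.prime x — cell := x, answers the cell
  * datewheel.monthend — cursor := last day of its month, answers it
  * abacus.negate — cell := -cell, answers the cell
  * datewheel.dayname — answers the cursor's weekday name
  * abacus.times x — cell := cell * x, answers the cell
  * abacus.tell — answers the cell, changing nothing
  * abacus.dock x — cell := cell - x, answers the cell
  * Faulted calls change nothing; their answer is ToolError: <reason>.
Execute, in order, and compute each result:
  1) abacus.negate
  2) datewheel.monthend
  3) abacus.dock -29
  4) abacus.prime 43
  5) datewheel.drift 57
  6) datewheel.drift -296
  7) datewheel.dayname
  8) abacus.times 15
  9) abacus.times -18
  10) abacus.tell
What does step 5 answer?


! 1. abacus.negate() ~> 0
! 2. datewheel.monthend() ~> 2273-09-30
! 3. abacus.dock(-29) ~> 29
! 4. abacus.prime(43) ~> 43
! 5. datewheel.drift(57) ~> 2273-11-26
! 6. datewheel.drift(-296) ~> 2273-02-03
! 7. datewheel.dayname() ~> Monday
! 8. abacus.times(15) ~> 645
! 9. abacus.times(-18) ~> -11610
! 10. abacus.tell() ~> -11610

Answer: 2273-11-26


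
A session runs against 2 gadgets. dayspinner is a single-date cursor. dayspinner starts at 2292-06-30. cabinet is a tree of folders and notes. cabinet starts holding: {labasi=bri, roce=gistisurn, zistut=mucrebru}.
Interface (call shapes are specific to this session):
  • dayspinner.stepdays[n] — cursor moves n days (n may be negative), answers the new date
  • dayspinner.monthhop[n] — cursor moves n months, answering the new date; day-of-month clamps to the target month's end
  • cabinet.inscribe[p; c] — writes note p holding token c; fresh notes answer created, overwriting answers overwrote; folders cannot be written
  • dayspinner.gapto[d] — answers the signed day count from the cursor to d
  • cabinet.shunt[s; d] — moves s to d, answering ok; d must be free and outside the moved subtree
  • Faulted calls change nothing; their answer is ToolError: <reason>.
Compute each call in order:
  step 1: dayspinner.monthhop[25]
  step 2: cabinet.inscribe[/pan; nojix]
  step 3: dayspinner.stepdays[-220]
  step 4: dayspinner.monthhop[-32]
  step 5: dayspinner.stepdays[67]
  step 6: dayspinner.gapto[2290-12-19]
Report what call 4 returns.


Answer: 2291-04-22

Derivation:
==> monthhop(25)
<== 2294-07-30
==> inscribe(/pan, nojix)
<== created
==> stepdays(-220)
<== 2293-12-22
==> monthhop(-32)
<== 2291-04-22
==> stepdays(67)
<== 2291-06-28
==> gapto(2290-12-19)
<== -191


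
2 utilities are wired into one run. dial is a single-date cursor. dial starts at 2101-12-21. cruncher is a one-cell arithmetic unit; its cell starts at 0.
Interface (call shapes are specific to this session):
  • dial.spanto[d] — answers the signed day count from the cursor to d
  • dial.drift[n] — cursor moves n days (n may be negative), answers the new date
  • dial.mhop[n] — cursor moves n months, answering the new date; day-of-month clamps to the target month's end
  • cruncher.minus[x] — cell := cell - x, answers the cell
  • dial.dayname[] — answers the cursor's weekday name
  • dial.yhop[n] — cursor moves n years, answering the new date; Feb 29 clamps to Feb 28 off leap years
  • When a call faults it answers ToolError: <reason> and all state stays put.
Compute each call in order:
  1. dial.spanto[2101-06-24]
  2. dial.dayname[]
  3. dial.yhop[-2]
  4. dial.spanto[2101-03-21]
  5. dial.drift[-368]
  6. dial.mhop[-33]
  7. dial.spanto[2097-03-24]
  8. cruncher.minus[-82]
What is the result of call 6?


Answer: 2096-03-18

Derivation:
==> dial.spanto(d='2101-06-24')
<== -180
==> dial.dayname()
<== Wednesday
==> dial.yhop(n='-2')
<== 2099-12-21
==> dial.spanto(d='2101-03-21')
<== 455
==> dial.drift(n='-368')
<== 2098-12-18
==> dial.mhop(n='-33')
<== 2096-03-18
==> dial.spanto(d='2097-03-24')
<== 371
==> cruncher.minus(x='-82')
<== 82


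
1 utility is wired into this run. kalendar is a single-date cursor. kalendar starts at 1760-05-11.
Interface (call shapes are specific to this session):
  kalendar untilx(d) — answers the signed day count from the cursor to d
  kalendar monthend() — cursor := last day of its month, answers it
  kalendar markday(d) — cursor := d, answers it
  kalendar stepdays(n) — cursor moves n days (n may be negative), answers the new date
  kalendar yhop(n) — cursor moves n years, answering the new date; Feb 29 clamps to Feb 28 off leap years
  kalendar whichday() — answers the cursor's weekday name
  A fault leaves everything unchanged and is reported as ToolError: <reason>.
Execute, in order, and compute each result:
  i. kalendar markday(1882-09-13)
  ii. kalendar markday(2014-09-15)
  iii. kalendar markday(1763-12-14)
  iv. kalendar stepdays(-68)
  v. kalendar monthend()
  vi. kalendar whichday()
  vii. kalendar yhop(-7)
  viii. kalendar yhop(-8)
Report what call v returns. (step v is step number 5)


Now I run kalendar markday using d: 1882-09-13, and get 1882-09-13.
I use kalendar markday using d: 2014-09-15: 2014-09-15.
Now I run kalendar markday using d: 1763-12-14, and observe 1763-12-14.
Next I call kalendar stepdays using n: -68, and see 1763-10-07.
Invoking kalendar monthend, and get 1763-10-31.
I call kalendar whichday, and see Monday.
Then kalendar yhop using n: -7, — result: 1756-10-31.
Calling kalendar yhop using n: -8, → 1748-10-31.

Answer: 1763-10-31


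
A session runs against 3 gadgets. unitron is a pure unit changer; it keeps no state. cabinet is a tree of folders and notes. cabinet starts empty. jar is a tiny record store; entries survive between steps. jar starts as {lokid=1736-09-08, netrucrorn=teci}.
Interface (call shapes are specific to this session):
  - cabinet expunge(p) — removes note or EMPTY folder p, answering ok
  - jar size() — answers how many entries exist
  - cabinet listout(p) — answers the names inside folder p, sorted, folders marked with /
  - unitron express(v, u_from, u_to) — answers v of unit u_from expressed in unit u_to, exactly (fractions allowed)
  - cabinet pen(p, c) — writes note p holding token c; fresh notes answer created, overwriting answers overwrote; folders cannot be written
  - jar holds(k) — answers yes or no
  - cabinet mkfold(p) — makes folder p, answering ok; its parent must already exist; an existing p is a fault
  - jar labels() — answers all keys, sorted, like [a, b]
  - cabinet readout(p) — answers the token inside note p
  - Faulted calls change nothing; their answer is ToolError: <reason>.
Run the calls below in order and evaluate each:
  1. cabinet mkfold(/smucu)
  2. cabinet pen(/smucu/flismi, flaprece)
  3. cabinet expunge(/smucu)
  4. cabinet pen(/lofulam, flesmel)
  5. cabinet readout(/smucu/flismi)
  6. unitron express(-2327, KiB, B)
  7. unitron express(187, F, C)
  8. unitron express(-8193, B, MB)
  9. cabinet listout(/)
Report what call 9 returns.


Do: cabinet mkfold[p=/smucu]
See: ok
Do: cabinet pen[p=/smucu/flismi; c=flaprece]
See: created
Do: cabinet expunge[p=/smucu]
See: ToolError: not empty
Do: cabinet pen[p=/lofulam; c=flesmel]
See: created
Do: cabinet readout[p=/smucu/flismi]
See: flaprece
Do: unitron express[v=-2327; u_from=KiB; u_to=B]
See: -2382848
Do: unitron express[v=187; u_from=F; u_to=C]
See: 775/9
Do: unitron express[v=-8193; u_from=B; u_to=MB]
See: -8193/1000000
Do: cabinet listout[p=/]
See: [lofulam, smucu/]

Answer: [lofulam, smucu/]
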